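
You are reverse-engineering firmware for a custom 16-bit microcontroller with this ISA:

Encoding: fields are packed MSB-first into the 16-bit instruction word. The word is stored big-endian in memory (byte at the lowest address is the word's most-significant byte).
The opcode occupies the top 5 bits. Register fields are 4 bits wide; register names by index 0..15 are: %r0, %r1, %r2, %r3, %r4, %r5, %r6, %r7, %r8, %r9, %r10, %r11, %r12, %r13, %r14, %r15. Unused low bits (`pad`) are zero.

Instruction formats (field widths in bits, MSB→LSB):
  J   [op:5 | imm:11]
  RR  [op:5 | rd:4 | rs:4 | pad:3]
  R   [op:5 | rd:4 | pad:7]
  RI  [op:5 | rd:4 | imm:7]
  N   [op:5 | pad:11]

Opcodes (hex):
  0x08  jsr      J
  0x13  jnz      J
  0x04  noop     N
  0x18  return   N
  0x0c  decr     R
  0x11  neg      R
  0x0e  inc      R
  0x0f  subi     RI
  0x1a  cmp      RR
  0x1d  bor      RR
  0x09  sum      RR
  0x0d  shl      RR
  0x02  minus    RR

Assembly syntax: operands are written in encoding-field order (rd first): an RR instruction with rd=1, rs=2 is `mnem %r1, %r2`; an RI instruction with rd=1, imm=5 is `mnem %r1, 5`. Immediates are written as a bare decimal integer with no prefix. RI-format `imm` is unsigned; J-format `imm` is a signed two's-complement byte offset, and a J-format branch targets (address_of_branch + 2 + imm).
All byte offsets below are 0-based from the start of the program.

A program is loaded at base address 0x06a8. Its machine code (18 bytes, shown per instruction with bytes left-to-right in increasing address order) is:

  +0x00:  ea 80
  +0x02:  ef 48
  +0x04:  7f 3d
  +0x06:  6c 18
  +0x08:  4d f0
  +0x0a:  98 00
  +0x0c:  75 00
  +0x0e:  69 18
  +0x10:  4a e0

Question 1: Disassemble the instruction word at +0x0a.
jnz 0

[0a] 98 00 → 0x9800
  op=0x9800>>11=0x13 ⇒ jnz (J)
  imm@[10:0]=0x0 ⇒ 0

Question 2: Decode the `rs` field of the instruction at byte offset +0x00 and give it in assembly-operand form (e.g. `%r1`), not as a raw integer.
%r0

off 0x00: read ea 80 as big → 0xea80
  opcode bits[15:11]=0x1d: bor/RR
  rd@[10:7]=0x5 ⇒ %r5
  rs@[6:3]=0x0 ⇒ %r0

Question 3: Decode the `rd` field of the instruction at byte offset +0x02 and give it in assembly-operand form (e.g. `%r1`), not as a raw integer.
%r14

+0x02: ef 48 ⇒ word 0xef48 (big)
  op=0xef48>>11=0x1d ⇒ bor (RR)
  rd@[10:7]=0xe ⇒ %r14
  rs@[6:3]=0x9 ⇒ %r9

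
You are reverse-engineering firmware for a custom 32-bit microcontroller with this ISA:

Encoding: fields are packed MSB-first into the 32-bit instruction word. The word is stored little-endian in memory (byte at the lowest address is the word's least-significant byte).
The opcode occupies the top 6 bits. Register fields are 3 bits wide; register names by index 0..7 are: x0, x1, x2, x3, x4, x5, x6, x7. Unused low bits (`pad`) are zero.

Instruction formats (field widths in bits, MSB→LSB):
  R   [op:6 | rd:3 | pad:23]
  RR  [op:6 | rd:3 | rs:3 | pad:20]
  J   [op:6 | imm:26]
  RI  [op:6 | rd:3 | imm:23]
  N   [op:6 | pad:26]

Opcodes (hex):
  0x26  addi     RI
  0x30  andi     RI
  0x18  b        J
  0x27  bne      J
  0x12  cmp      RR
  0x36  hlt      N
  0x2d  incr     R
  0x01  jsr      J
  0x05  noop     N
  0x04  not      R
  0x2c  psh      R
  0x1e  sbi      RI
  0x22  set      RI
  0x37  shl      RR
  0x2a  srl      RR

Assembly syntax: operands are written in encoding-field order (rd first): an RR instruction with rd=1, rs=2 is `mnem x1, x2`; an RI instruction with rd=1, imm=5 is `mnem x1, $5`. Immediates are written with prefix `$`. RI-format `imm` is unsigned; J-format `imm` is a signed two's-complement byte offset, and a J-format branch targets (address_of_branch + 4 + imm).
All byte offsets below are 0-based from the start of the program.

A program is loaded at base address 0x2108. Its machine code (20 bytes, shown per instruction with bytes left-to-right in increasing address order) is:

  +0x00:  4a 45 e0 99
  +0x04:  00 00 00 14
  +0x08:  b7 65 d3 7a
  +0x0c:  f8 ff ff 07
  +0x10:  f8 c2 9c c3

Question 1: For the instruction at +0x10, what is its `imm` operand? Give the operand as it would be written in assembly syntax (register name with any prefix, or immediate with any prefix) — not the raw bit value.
$1884920

+0x10: f8 c2 9c c3 ⇒ word 0xc39cc2f8 (little)
  op=0xc39cc2f8>>26=0x30 ⇒ andi (RI)
  rd@[25:23]=0x7 ⇒ x7
  imm@[22:0]=0x1cc2f8 ⇒ $1884920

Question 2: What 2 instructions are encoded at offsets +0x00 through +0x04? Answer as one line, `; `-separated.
addi x3, $6309194; noop

@+00  little-endian(4a 45 e0 99) = 0x99e0454a
  top 6b → 0x26 → addi [RI]
  [25:23] rd=3 = x3
  [22:0] imm=6309194 = $6309194
@+04  little-endian(00 00 00 14) = 0x14000000
  top 6b → 0x5 → noop [N]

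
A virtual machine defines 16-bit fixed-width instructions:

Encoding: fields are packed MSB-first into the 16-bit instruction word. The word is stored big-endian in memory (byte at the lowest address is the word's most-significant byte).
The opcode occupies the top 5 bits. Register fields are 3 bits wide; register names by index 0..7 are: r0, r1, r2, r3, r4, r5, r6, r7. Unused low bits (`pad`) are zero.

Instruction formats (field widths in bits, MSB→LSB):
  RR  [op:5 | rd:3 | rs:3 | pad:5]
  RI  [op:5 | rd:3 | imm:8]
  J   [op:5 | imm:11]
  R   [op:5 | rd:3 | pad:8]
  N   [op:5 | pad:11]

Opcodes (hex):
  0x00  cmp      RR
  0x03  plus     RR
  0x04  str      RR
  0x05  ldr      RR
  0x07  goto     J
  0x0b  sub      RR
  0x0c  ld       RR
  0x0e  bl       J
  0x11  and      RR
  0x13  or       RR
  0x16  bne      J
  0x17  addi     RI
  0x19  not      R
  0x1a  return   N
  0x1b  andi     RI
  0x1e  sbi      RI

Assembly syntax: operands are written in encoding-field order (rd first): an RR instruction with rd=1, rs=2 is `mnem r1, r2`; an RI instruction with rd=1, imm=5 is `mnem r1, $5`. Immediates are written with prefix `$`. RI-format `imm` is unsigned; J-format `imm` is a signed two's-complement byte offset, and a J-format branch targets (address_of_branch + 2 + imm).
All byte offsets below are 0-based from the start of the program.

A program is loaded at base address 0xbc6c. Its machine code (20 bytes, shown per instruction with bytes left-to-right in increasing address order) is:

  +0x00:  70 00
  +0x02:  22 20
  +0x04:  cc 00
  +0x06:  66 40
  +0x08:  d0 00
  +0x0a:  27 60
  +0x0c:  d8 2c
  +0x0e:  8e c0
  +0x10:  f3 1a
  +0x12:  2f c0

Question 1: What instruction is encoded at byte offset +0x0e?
[0e] 8e c0 → 0x8ec0
  opcode bits[15:11]=0x11: and/RR
  rd: (w>>8)&0x7=0x6 → r6
  rs: (w>>5)&0x7=0x6 → r6

and r6, r6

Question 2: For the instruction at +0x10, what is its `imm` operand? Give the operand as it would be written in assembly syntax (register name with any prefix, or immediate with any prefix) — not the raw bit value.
+0x10: f3 1a ⇒ word 0xf31a (big)
  top 5b → 0x1e → sbi [RI]
  rd: (w>>8)&0x7=0x3 → r3
  imm: (w>>0)&0xff=0x1a → $26

$26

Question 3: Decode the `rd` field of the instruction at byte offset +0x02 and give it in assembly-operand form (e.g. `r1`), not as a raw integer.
r2

@+02  big-endian(22 20) = 0x2220
  op=0x2220>>11=0x4 ⇒ str (RR)
  [10:8] rd=2 = r2
  [7:5] rs=1 = r1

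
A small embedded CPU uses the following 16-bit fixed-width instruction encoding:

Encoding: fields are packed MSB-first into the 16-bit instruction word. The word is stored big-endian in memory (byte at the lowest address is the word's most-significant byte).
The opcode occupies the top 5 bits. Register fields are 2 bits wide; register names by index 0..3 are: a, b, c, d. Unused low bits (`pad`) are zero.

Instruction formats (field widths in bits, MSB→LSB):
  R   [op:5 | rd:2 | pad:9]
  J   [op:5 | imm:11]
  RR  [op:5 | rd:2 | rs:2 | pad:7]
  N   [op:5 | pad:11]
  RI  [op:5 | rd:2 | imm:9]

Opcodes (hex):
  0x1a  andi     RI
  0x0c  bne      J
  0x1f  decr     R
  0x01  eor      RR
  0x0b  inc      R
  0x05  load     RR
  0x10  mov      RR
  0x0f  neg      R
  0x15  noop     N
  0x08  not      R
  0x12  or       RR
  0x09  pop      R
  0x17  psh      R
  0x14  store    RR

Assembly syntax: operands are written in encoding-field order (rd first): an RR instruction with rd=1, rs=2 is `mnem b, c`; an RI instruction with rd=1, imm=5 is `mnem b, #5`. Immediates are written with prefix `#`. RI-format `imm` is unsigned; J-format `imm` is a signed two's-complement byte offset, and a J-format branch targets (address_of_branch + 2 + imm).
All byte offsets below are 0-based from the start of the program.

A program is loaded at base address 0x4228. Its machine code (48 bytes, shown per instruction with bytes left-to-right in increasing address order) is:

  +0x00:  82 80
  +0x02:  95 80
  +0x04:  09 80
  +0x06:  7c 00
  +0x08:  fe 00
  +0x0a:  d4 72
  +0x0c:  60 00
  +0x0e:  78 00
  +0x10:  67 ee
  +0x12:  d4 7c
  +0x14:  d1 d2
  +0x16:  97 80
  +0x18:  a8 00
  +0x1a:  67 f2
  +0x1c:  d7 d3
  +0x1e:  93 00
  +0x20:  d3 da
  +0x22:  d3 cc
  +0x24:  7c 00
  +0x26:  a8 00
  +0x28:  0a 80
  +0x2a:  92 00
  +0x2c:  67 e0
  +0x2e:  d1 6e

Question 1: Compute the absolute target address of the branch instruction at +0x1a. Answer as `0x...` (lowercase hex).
0x4236

off 0x1a: read 67 f2 as big → 0x67f2
  op=0x67f2>>11=0xc ⇒ bne (J)
  imm@[10:0]=0x7f2 (s11→-14) ⇒ #-14
  target = base 0x4228 + off 0x1a + 2 + imm -14 = 0x4236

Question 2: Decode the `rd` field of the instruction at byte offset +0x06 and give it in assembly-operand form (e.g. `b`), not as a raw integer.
@+06  big-endian(7c 00) = 0x7c00
  op=0x7c00>>11=0xf ⇒ neg (R)
  rd@[10:9]=0x2 ⇒ c

c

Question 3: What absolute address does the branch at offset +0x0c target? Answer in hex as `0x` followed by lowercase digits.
0x4236

[0c] 60 00 → 0x6000
  opcode bits[15:11]=0xc: bne/J
  imm: (w>>0)&0x7ff=0x0 → #0
  target = base 0x4228 + off 0x0c + 2 + imm 0 = 0x4236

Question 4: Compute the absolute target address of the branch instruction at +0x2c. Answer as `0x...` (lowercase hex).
0x4236

+0x2c: 67 e0 ⇒ word 0x67e0 (big)
  op=0x67e0>>11=0xc ⇒ bne (J)
  imm@[10:0]=0x7e0 (s11→-32) ⇒ #-32
  target = base 0x4228 + off 0x2c + 2 + imm -32 = 0x4236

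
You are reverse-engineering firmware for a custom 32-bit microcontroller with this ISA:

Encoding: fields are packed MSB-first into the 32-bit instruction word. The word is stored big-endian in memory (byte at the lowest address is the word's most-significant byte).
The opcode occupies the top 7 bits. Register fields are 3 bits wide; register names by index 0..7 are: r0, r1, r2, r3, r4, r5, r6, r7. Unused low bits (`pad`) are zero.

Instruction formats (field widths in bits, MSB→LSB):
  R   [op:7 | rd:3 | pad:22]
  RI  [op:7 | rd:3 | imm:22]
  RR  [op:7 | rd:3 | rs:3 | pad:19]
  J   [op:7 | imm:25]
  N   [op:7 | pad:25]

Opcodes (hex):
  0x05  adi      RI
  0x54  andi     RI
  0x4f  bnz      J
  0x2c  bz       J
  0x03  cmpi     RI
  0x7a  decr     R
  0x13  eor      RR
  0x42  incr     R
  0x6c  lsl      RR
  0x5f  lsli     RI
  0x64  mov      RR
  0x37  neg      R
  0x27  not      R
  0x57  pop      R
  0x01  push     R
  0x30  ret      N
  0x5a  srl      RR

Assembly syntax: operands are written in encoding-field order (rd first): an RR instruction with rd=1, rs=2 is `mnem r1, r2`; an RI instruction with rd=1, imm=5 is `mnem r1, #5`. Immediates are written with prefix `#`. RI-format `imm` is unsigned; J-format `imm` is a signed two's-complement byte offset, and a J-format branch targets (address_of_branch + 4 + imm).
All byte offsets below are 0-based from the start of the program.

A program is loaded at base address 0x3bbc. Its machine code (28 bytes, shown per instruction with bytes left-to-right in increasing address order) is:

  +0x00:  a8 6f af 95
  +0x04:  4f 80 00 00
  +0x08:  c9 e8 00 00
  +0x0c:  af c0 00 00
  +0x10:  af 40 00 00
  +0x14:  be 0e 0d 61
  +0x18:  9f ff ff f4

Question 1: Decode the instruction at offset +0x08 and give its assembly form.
mov r7, r5

+0x08: c9 e8 00 00 ⇒ word 0xc9e80000 (big)
  top 7b → 0x64 → mov [RR]
  rd: (w>>22)&0x7=0x7 → r7
  rs: (w>>19)&0x7=0x5 → r5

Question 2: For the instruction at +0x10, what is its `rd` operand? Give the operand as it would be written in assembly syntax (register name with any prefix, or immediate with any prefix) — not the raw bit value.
off 0x10: read af 40 00 00 as big → 0xaf400000
  opcode bits[31:25]=0x57: pop/R
  rd: (w>>22)&0x7=0x5 → r5

r5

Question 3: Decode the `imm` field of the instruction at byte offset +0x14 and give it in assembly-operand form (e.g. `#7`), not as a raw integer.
#920929

off 0x14: read be 0e 0d 61 as big → 0xbe0e0d61
  top 7b → 0x5f → lsli [RI]
  rd@[24:22]=0x0 ⇒ r0
  imm@[21:0]=0xe0d61 ⇒ #920929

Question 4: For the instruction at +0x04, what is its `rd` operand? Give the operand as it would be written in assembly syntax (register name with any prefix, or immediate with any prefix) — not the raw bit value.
+0x04: 4f 80 00 00 ⇒ word 0x4f800000 (big)
  top 7b → 0x27 → not [R]
  rd: (w>>22)&0x7=0x6 → r6

r6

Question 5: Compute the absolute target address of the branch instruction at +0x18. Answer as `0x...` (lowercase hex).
[18] 9f ff ff f4 → 0x9ffffff4
  op=0x9ffffff4>>25=0x4f ⇒ bnz (J)
  imm: (w>>0)&0x1ffffff=0x1fffff4 (s25→-12) → #-12
  target = base 0x3bbc + off 0x18 + 4 + imm -12 = 0x3bcc

0x3bcc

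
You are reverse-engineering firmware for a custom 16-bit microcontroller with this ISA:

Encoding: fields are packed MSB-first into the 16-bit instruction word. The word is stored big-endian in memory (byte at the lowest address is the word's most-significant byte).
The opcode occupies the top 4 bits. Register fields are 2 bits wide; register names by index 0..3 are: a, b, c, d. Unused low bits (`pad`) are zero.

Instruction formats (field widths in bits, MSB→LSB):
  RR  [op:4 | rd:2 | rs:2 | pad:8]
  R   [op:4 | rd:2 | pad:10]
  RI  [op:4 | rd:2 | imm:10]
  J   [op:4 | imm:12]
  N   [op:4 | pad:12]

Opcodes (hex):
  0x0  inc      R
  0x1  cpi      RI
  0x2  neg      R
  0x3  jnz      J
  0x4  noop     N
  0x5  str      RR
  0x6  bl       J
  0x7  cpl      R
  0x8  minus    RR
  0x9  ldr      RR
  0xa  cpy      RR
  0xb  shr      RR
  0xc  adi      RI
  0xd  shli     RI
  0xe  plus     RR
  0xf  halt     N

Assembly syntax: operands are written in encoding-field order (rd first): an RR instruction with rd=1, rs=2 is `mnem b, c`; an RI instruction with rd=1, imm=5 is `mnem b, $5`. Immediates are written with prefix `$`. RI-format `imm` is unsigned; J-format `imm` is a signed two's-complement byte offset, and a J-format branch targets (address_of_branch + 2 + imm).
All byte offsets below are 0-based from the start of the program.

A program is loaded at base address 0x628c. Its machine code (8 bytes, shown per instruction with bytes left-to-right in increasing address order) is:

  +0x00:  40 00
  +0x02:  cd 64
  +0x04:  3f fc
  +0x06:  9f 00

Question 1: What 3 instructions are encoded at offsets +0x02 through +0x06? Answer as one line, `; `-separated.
adi d, $356; jnz $-4; ldr d, d

[02] cd 64 → 0xcd64
  opcode bits[15:12]=0xc: adi/RI
  rd@[11:10]=0x3 ⇒ d
  imm@[9:0]=0x164 ⇒ $356
[04] 3f fc → 0x3ffc
  opcode bits[15:12]=0x3: jnz/J
  imm@[11:0]=0xffc (s12→-4) ⇒ $-4
[06] 9f 00 → 0x9f00
  opcode bits[15:12]=0x9: ldr/RR
  rd@[11:10]=0x3 ⇒ d
  rs@[9:8]=0x3 ⇒ d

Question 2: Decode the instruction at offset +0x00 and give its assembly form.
noop

[00] 40 00 → 0x4000
  opcode bits[15:12]=0x4: noop/N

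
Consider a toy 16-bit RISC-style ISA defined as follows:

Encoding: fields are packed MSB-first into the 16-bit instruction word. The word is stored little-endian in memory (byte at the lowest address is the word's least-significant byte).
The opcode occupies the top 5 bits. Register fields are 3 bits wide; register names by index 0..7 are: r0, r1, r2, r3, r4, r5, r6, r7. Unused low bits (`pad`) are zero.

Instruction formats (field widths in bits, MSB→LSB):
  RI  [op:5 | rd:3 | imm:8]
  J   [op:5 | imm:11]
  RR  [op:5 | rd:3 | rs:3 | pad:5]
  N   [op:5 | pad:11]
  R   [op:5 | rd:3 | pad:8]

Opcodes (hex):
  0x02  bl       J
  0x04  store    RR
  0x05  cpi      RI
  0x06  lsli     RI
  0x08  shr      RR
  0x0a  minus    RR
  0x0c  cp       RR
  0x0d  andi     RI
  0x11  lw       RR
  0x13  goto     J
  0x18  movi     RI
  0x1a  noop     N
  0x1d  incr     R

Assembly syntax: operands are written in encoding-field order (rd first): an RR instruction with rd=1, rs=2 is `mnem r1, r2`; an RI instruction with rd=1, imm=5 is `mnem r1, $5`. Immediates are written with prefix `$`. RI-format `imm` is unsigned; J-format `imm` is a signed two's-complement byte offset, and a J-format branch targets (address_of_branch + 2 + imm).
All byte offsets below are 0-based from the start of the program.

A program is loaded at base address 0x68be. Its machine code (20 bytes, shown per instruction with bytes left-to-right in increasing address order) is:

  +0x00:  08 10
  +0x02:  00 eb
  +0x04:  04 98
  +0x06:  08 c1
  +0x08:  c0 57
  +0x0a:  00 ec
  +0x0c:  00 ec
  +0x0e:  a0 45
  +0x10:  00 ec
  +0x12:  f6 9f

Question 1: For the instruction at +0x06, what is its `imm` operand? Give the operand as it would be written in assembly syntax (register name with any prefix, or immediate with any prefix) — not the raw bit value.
off 0x06: read 08 c1 as little → 0xc108
  opcode bits[15:11]=0x18: movi/RI
  rd: (w>>8)&0x7=0x1 → r1
  imm: (w>>0)&0xff=0x8 → $8

$8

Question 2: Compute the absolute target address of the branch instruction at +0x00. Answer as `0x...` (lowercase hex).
0x68c8

@+00  little-endian(08 10) = 0x1008
  top 5b → 0x2 → bl [J]
  imm: (w>>0)&0x7ff=0x8 → $8
  target = base 0x68be + off 0x00 + 2 + imm 8 = 0x68c8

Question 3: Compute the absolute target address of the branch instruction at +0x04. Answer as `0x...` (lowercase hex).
[04] 04 98 → 0x9804
  top 5b → 0x13 → goto [J]
  imm: (w>>0)&0x7ff=0x4 → $4
  target = base 0x68be + off 0x04 + 2 + imm 4 = 0x68c8

0x68c8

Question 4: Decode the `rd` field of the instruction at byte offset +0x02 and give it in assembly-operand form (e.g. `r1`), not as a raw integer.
r3

@+02  little-endian(00 eb) = 0xeb00
  op=0xeb00>>11=0x1d ⇒ incr (R)
  [10:8] rd=3 = r3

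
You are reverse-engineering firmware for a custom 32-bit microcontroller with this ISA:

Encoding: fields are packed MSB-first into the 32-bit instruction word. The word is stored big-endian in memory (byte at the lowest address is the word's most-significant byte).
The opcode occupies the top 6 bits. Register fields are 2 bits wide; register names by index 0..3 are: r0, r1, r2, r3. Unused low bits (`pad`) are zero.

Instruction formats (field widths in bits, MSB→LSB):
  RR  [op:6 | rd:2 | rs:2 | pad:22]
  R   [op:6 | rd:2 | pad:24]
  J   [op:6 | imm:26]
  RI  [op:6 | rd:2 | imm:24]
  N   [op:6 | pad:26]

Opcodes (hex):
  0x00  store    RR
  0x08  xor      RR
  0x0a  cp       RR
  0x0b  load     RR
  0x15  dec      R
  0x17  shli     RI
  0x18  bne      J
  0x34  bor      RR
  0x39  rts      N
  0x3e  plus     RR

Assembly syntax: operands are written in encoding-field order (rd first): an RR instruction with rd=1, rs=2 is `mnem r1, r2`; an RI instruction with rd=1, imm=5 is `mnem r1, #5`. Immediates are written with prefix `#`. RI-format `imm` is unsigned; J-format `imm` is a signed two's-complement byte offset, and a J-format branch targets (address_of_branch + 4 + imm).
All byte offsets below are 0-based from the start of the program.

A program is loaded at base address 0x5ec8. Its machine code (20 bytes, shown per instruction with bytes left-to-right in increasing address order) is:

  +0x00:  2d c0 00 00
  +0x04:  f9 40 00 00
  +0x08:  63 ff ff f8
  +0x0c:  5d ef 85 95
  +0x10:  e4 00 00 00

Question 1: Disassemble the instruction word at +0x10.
rts

@+10  big-endian(e4 00 00 00) = 0xe4000000
  top 6b → 0x39 → rts [N]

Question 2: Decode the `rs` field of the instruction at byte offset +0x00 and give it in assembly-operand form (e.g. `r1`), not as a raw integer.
r3

[00] 2d c0 00 00 → 0x2dc00000
  opcode bits[31:26]=0xb: load/RR
  rd@[25:24]=0x1 ⇒ r1
  rs@[23:22]=0x3 ⇒ r3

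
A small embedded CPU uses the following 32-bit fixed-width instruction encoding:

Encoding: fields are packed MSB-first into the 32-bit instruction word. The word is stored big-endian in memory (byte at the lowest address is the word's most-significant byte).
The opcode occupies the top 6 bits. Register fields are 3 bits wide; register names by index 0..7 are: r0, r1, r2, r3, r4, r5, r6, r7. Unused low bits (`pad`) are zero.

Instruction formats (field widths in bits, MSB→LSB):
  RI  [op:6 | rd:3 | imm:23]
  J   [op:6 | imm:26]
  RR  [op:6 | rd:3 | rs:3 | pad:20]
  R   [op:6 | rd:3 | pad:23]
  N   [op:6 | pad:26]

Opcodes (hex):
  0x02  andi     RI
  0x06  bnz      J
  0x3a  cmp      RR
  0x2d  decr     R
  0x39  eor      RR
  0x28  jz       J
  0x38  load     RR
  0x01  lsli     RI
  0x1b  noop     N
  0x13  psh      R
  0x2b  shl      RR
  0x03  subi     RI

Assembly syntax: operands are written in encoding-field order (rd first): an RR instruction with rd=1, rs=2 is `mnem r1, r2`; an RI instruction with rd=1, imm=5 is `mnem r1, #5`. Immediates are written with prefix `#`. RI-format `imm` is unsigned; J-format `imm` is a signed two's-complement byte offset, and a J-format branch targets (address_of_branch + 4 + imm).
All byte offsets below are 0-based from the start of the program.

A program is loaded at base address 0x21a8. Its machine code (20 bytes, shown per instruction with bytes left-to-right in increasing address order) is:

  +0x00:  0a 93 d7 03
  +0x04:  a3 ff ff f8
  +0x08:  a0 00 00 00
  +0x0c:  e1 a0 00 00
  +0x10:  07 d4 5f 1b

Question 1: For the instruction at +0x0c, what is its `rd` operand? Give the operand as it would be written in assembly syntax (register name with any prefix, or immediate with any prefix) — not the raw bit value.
r3

off 0x0c: read e1 a0 00 00 as big → 0xe1a00000
  op=0xe1a00000>>26=0x38 ⇒ load (RR)
  rd: (w>>23)&0x7=0x3 → r3
  rs: (w>>20)&0x7=0x2 → r2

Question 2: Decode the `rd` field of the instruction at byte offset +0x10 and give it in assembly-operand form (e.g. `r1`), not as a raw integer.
r7

+0x10: 07 d4 5f 1b ⇒ word 0x07d45f1b (big)
  op=0x07d45f1b>>26=0x1 ⇒ lsli (RI)
  rd@[25:23]=0x7 ⇒ r7
  imm@[22:0]=0x545f1b ⇒ #5529371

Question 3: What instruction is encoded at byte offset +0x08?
jz #0

@+08  big-endian(a0 00 00 00) = 0xa0000000
  opcode bits[31:26]=0x28: jz/J
  [25:0] imm=0 = #0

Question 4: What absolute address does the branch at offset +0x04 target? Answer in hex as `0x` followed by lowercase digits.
[04] a3 ff ff f8 → 0xa3fffff8
  opcode bits[31:26]=0x28: jz/J
  imm@[25:0]=0x3fffff8 (s26→-8) ⇒ #-8
  target = base 0x21a8 + off 0x04 + 4 + imm -8 = 0x21a8

0x21a8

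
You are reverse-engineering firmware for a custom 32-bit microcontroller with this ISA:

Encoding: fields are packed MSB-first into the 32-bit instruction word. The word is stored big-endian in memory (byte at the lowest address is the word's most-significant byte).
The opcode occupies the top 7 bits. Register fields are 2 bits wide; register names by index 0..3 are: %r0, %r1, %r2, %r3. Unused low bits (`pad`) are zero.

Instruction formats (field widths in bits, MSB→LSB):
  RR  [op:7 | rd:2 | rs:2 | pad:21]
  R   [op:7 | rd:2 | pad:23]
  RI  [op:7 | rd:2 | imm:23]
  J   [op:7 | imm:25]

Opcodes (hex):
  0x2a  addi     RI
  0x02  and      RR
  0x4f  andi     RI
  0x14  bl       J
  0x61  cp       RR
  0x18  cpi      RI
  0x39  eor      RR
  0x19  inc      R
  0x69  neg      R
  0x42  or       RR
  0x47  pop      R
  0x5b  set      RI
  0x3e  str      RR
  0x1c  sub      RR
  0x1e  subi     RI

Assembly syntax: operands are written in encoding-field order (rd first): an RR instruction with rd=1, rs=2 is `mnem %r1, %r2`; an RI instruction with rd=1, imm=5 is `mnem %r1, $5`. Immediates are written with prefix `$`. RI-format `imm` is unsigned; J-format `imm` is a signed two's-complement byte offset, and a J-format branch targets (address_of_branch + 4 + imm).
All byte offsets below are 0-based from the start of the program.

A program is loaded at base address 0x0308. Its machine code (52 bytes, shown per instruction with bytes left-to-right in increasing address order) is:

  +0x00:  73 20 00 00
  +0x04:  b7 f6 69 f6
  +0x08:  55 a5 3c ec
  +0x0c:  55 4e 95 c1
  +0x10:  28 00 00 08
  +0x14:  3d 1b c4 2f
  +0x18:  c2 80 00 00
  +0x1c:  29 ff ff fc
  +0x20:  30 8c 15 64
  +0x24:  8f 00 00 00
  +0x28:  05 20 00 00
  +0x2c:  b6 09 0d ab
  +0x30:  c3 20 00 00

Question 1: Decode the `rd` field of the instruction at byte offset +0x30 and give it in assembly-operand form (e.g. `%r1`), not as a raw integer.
+0x30: c3 20 00 00 ⇒ word 0xc3200000 (big)
  op=0xc3200000>>25=0x61 ⇒ cp (RR)
  rd: (w>>23)&0x3=0x2 → %r2
  rs: (w>>21)&0x3=0x1 → %r1

%r2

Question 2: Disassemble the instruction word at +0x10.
bl $8

@+10  big-endian(28 00 00 08) = 0x28000008
  top 7b → 0x14 → bl [J]
  imm: (w>>0)&0x1ffffff=0x8 → $8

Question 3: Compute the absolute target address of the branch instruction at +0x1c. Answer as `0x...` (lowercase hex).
@+1c  big-endian(29 ff ff fc) = 0x29fffffc
  op=0x29fffffc>>25=0x14 ⇒ bl (J)
  imm: (w>>0)&0x1ffffff=0x1fffffc (s25→-4) → $-4
  target = base 0x0308 + off 0x1c + 4 + imm -4 = 0x0324

0x0324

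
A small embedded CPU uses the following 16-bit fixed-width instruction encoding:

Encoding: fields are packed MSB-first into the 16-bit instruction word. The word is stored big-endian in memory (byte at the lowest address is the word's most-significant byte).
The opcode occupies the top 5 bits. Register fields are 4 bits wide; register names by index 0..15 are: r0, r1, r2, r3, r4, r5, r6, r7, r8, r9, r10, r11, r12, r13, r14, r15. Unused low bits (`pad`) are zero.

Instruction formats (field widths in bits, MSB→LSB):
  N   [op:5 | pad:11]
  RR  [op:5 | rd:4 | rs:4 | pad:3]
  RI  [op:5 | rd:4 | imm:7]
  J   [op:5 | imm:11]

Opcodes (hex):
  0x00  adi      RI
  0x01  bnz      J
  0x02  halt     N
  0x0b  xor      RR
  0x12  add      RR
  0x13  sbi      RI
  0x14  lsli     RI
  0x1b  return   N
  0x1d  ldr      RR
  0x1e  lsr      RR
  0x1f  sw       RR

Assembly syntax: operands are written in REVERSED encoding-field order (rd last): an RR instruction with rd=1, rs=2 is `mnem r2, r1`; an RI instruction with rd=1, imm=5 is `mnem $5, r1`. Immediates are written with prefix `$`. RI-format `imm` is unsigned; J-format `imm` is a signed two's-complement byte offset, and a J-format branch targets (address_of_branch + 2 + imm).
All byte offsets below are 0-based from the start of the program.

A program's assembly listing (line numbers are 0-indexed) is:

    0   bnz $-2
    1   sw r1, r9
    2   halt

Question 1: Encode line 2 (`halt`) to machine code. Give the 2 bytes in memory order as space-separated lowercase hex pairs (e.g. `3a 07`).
10 00

line 2 (halt): pack op=0x2:5|pad=0:11 = 0x1000; big→ 10 00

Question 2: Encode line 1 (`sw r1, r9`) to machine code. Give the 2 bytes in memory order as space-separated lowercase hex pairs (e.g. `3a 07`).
fc 88

L1: sw op=0x1f:5|rd=9:4|rs=1:4|pad=0:3 ⇒ 0xfc88 ⇒ big fc 88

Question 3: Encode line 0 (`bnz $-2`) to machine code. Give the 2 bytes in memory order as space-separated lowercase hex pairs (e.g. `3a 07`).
0f fe

0. bnz fields op=0x1:5|imm=-2:11 → word 0ffeh → 0f fe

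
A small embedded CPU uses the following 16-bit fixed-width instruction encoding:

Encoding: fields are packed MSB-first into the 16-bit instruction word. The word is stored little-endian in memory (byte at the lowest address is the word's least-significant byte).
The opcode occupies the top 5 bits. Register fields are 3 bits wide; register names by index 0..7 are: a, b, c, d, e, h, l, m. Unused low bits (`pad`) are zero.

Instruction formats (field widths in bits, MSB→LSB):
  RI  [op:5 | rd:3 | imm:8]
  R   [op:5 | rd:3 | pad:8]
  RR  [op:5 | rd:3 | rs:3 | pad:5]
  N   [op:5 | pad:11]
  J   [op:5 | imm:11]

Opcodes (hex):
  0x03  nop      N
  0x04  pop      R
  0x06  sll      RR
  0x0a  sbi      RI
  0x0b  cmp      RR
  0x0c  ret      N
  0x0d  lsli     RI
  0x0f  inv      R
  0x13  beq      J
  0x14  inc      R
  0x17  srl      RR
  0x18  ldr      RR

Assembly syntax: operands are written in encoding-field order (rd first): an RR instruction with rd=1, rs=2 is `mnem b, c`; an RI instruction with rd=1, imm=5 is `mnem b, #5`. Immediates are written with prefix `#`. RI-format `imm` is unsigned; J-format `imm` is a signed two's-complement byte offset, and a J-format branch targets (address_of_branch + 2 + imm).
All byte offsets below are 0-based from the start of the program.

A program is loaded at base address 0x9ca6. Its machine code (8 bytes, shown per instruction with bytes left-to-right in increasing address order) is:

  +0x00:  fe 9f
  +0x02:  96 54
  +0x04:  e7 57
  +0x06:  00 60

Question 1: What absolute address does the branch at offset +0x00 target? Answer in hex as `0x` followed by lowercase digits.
0x9ca6

+0x00: fe 9f ⇒ word 0x9ffe (little)
  op=0x9ffe>>11=0x13 ⇒ beq (J)
  imm@[10:0]=0x7fe (s11→-2) ⇒ #-2
  target = base 0x9ca6 + off 0x00 + 2 + imm -2 = 0x9ca6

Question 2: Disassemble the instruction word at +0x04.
sbi m, #231

[04] e7 57 → 0x57e7
  opcode bits[15:11]=0xa: sbi/RI
  [10:8] rd=7 = m
  [7:0] imm=231 = #231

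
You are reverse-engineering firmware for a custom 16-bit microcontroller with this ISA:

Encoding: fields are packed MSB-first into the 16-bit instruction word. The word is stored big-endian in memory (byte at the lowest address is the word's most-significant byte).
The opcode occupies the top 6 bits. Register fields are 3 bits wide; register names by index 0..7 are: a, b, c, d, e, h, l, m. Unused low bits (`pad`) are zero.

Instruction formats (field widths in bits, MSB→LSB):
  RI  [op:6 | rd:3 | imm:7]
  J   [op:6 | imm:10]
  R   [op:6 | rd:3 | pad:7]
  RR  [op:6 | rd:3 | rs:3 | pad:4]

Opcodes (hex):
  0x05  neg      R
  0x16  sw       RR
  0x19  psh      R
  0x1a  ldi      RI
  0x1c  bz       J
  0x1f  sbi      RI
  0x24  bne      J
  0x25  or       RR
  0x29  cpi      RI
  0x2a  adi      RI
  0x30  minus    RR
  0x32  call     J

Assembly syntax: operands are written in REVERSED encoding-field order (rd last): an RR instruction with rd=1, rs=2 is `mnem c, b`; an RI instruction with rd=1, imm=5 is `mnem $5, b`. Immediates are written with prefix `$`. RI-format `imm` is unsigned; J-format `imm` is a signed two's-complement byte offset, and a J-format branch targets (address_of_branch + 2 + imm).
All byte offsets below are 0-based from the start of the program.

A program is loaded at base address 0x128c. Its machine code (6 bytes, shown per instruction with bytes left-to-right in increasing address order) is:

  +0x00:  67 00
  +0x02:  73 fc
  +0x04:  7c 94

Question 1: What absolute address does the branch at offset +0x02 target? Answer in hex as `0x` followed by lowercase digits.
[02] 73 fc → 0x73fc
  op=0x73fc>>10=0x1c ⇒ bz (J)
  [9:0] imm=1020 (s10→-4) = $-4
  target = base 0x128c + off 0x02 + 2 + imm -4 = 0x128c

0x128c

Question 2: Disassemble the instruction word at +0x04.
sbi $20, b

+0x04: 7c 94 ⇒ word 0x7c94 (big)
  top 6b → 0x1f → sbi [RI]
  rd@[9:7]=0x1 ⇒ b
  imm@[6:0]=0x14 ⇒ $20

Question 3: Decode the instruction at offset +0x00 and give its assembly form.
psh l

+0x00: 67 00 ⇒ word 0x6700 (big)
  top 6b → 0x19 → psh [R]
  [9:7] rd=6 = l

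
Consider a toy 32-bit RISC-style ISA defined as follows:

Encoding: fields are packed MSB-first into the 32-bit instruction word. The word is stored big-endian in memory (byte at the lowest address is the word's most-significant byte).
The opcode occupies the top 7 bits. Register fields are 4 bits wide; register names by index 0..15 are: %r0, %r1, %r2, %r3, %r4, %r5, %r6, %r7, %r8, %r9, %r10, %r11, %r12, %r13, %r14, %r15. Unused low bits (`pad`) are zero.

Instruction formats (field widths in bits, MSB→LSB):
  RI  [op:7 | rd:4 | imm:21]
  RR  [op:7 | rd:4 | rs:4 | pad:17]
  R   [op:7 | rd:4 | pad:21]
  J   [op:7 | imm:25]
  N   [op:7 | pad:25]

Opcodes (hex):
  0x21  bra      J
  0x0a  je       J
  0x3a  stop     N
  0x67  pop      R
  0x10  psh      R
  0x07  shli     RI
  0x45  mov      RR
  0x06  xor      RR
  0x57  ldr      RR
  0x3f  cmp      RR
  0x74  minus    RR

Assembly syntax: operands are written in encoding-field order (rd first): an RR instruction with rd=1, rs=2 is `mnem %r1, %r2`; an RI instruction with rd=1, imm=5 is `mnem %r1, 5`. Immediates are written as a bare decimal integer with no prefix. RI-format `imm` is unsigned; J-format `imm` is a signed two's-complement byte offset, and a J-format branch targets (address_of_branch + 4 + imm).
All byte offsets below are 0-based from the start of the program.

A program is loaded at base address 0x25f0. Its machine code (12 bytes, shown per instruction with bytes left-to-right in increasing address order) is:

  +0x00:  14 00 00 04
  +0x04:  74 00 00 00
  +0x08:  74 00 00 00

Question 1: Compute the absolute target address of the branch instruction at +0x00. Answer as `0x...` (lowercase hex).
[00] 14 00 00 04 → 0x14000004
  opcode bits[31:25]=0xa: je/J
  imm@[24:0]=0x4 ⇒ 4
  target = base 0x25f0 + off 0x00 + 4 + imm 4 = 0x25f8

0x25f8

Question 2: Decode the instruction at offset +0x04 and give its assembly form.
@+04  big-endian(74 00 00 00) = 0x74000000
  top 7b → 0x3a → stop [N]

stop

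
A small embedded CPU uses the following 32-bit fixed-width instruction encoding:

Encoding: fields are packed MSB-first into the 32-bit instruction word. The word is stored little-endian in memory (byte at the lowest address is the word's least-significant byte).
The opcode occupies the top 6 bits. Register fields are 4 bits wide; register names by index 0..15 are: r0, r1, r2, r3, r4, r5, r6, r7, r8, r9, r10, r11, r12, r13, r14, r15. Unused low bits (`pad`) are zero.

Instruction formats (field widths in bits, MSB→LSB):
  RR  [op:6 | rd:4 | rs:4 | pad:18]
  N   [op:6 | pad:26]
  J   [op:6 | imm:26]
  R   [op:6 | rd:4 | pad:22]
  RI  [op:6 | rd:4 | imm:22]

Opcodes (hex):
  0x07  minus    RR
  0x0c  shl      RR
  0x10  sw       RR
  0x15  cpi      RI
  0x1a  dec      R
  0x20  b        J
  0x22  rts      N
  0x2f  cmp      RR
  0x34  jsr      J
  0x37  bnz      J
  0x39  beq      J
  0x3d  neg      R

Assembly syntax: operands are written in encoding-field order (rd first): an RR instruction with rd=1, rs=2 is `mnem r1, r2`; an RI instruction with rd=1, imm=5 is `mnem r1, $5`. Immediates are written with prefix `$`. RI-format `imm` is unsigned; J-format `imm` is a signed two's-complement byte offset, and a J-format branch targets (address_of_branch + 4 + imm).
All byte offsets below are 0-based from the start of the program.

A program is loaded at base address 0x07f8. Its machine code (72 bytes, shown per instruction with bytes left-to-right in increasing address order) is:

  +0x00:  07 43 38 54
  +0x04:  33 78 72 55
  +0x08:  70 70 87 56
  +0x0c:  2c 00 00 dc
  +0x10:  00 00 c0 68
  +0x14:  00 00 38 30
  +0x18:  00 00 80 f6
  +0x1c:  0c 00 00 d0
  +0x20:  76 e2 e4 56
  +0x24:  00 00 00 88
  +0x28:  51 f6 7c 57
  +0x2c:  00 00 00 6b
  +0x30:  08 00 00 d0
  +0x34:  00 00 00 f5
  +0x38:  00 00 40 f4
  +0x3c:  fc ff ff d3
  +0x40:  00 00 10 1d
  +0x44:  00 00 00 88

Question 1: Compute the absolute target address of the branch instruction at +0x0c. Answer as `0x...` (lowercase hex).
0x0834

@+0c  little-endian(2c 00 00 dc) = 0xdc00002c
  top 6b → 0x37 → bnz [J]
  [25:0] imm=44 = $44
  target = base 0x07f8 + off 0x0c + 4 + imm 44 = 0x0834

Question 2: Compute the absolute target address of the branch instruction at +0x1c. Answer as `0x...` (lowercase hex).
0x0824

[1c] 0c 00 00 d0 → 0xd000000c
  op=0xd000000c>>26=0x34 ⇒ jsr (J)
  [25:0] imm=12 = $12
  target = base 0x07f8 + off 0x1c + 4 + imm 12 = 0x0824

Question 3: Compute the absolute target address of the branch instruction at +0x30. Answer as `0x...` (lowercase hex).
[30] 08 00 00 d0 → 0xd0000008
  opcode bits[31:26]=0x34: jsr/J
  [25:0] imm=8 = $8
  target = base 0x07f8 + off 0x30 + 4 + imm 8 = 0x0834

0x0834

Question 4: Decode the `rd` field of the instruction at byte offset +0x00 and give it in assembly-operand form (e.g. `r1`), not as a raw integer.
r0

@+00  little-endian(07 43 38 54) = 0x54384307
  top 6b → 0x15 → cpi [RI]
  rd: (w>>22)&0xf=0x0 → r0
  imm: (w>>0)&0x3fffff=0x384307 → $3687175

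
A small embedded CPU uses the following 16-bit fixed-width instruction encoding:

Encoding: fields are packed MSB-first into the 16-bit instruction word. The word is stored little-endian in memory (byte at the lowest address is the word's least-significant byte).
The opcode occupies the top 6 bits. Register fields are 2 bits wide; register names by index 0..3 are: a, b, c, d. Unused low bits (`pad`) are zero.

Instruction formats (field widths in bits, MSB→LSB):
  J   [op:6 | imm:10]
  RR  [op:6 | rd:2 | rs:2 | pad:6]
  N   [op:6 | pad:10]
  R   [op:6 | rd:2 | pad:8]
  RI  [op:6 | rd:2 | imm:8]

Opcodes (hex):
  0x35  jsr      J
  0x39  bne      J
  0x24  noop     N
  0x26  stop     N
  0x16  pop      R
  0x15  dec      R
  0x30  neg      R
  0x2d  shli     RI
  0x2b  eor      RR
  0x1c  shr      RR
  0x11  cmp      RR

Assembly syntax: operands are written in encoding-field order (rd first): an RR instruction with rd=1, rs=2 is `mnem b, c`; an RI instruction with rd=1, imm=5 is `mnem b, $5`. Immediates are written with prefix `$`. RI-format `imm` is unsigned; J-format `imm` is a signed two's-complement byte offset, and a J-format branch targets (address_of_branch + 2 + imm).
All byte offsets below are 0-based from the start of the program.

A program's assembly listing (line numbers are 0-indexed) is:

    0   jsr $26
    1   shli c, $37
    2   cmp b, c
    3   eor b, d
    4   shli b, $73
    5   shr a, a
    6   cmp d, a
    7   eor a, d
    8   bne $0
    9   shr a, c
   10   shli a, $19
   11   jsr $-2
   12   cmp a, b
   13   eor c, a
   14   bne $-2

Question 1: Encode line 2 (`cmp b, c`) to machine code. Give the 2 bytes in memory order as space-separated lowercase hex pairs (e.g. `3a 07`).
80 45

line 2 (cmp): pack op=0x11:6|rd=1:2|rs=2:2|pad=0:6 = 0x4580; little→ 80 45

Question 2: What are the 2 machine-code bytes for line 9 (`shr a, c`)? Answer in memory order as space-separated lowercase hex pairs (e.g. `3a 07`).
L9: shr op=0x1c:6|rd=0:2|rs=2:2|pad=0:6 ⇒ 0x7080 ⇒ little 80 70

80 70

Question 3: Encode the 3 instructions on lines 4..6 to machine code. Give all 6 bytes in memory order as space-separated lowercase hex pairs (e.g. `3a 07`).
49 b5 00 70 00 47

4. shli fields op=0x2d:6|rd=1:2|imm=73:8 → word b549h → 49 b5
5. shr fields op=0x1c:6|rd=0:2|rs=0:2|pad=0:6 → word 7000h → 00 70
6. cmp fields op=0x11:6|rd=3:2|rs=0:2|pad=0:6 → word 4700h → 00 47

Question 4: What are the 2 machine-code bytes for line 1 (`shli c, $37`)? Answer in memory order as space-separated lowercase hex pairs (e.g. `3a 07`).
line 1 (shli): pack op=0x2d:6|rd=2:2|imm=37:8 = 0xb625; little→ 25 b6

25 b6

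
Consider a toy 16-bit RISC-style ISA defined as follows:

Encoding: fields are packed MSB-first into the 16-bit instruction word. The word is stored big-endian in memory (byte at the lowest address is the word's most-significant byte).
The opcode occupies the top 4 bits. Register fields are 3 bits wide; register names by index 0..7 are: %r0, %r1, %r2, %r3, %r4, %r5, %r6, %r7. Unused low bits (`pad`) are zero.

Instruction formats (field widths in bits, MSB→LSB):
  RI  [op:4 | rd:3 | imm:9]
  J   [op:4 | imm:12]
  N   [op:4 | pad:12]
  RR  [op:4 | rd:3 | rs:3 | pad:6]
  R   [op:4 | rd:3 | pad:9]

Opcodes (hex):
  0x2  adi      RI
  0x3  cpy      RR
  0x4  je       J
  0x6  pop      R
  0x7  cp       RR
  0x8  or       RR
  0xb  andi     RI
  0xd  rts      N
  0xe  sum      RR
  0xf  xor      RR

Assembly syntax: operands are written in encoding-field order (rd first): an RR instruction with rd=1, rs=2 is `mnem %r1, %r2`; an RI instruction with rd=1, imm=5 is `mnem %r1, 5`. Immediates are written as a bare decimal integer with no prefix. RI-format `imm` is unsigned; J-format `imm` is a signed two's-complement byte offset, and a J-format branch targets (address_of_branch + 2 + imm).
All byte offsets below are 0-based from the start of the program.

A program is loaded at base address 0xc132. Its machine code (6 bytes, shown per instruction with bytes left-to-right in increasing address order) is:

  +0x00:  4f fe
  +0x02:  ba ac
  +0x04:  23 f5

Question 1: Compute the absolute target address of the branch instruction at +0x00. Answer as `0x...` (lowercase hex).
0xc132

off 0x00: read 4f fe as big → 0x4ffe
  top 4b → 0x4 → je [J]
  imm@[11:0]=0xffe (s12→-2) ⇒ -2
  target = base 0xc132 + off 0x00 + 2 + imm -2 = 0xc132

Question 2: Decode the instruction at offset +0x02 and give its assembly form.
+0x02: ba ac ⇒ word 0xbaac (big)
  top 4b → 0xb → andi [RI]
  rd@[11:9]=0x5 ⇒ %r5
  imm@[8:0]=0xac ⇒ 172

andi %r5, 172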